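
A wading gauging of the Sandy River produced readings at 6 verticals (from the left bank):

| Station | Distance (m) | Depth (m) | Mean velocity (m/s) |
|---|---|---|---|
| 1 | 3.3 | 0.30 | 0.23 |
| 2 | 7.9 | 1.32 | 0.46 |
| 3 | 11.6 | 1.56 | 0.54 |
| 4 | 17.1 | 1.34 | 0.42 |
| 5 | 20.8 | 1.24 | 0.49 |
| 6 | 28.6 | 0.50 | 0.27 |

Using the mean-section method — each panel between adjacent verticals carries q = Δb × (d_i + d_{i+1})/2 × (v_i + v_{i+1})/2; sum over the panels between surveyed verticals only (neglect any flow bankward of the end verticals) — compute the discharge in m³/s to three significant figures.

12.5 m³/s

Panel 1-2: Δb = 4.6 m, d̄ = (0.30+1.32)/2 = 0.81, v̄ = (0.23+0.46)/2 = 0.345 → q = 4.6×0.81×0.345 = 1.285 m³/s
Panel 2-3: Δb = 3.7 m, d̄ = (1.32+1.56)/2 = 1.44, v̄ = (0.46+0.54)/2 = 0.5 → q = 3.7×1.44×0.5 = 2.664 m³/s
Panel 3-4: Δb = 5.5 m, d̄ = (1.56+1.34)/2 = 1.45, v̄ = (0.54+0.42)/2 = 0.48 → q = 5.5×1.45×0.48 = 3.828 m³/s
Panel 4-5: Δb = 3.7 m, d̄ = (1.34+1.24)/2 = 1.29, v̄ = (0.42+0.49)/2 = 0.455 → q = 3.7×1.29×0.455 = 2.172 m³/s
Panel 5-6: Δb = 7.8 m, d̄ = (1.24+0.50)/2 = 0.87, v̄ = (0.49+0.27)/2 = 0.38 → q = 7.8×0.87×0.38 = 2.579 m³/s
Q = Σ q = 12.53 m³/s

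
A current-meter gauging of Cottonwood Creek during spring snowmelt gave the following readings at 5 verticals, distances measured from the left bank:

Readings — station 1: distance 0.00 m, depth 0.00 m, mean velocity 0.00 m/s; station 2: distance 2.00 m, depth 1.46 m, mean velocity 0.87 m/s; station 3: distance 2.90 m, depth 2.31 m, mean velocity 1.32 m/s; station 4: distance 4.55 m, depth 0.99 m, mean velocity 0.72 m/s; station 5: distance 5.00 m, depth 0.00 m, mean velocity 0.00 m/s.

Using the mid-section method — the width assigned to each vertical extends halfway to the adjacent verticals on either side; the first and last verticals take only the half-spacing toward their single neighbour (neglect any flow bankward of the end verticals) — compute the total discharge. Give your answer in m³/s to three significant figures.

w_2 = (2.90 − 0.00)/2 = 1.45 m; q_2 = 0.87 × 1.46 × 1.45 = 1.842 m³/s
w_3 = (4.55 − 2.00)/2 = 1.275 m; q_3 = 1.32 × 2.31 × 1.275 = 3.888 m³/s
w_4 = (5.00 − 2.90)/2 = 1.05 m; q_4 = 0.72 × 0.99 × 1.05 = 0.7484 m³/s
Stations 1, 5 contribute zero (depth or velocity is 0).
Q = Σ qᵢ = 6.478 m³/s

6.48 m³/s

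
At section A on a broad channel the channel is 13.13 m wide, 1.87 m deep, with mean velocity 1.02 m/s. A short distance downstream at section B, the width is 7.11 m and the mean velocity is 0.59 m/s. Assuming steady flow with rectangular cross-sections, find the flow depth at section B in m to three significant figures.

Q = A₁V₁ = (13.13×1.87) × 1.02 = 25.04 m³/s
d₂ = Q/(b₂ V₂) = 25.04/(7.11×0.59) = 5.970 m

5.97 m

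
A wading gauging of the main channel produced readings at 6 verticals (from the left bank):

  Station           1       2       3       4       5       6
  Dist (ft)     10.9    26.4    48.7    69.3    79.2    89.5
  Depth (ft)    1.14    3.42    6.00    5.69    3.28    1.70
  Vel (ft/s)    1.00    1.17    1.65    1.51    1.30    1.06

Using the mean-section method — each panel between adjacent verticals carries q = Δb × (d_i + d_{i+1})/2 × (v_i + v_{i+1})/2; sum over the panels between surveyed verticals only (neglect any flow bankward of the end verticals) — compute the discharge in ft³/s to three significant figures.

Panel 1-2: Δb = 15.5 ft, d̄ = (1.14+3.42)/2 = 2.28, v̄ = (1.00+1.17)/2 = 1.085 → q = 15.5×2.28×1.085 = 38.34 ft³/s
Panel 2-3: Δb = 22.3 ft, d̄ = (3.42+6.00)/2 = 4.71, v̄ = (1.17+1.65)/2 = 1.41 → q = 22.3×4.71×1.41 = 148.1 ft³/s
Panel 3-4: Δb = 20.6 ft, d̄ = (6.00+5.69)/2 = 5.845, v̄ = (1.65+1.51)/2 = 1.58 → q = 20.6×5.845×1.58 = 190.2 ft³/s
Panel 4-5: Δb = 9.9 ft, d̄ = (5.69+3.28)/2 = 4.485, v̄ = (1.51+1.30)/2 = 1.405 → q = 9.9×4.485×1.405 = 62.38 ft³/s
Panel 5-6: Δb = 10.3 ft, d̄ = (3.28+1.70)/2 = 2.49, v̄ = (1.30+1.06)/2 = 1.18 → q = 10.3×2.49×1.18 = 30.26 ft³/s
Q = Σ q = 469.3 ft³/s

469 ft³/s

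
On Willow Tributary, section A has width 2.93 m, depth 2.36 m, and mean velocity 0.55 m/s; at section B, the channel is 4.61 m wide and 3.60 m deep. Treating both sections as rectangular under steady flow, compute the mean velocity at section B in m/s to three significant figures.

Q = A₁V₁ = (2.93×2.36) × 0.55 = 3.803 m³/s
A₂ = 4.61 × 3.60 = 16.60 m²
V₂ = Q/A₂ = 3.803/16.60 = 0.2292 m/s

0.229 m/s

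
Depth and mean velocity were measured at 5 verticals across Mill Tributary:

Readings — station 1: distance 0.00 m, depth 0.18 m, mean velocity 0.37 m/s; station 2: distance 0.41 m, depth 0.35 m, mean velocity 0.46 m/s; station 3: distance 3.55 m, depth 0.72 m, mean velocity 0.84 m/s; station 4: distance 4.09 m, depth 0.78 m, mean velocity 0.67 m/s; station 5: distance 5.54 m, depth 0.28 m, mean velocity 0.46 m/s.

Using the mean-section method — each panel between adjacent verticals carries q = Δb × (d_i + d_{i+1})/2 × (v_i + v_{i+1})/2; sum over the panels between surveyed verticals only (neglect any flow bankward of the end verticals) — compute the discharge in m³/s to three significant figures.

1.88 m³/s

Panel 1-2: Δb = 0.41 m, d̄ = (0.18+0.35)/2 = 0.265, v̄ = (0.37+0.46)/2 = 0.415 → q = 0.41×0.265×0.415 = 0.04509 m³/s
Panel 2-3: Δb = 3.14 m, d̄ = (0.35+0.72)/2 = 0.535, v̄ = (0.46+0.84)/2 = 0.65 → q = 3.14×0.535×0.65 = 1.092 m³/s
Panel 3-4: Δb = 0.54 m, d̄ = (0.72+0.78)/2 = 0.75, v̄ = (0.84+0.67)/2 = 0.755 → q = 0.54×0.75×0.755 = 0.3058 m³/s
Panel 4-5: Δb = 1.45 m, d̄ = (0.78+0.28)/2 = 0.53, v̄ = (0.67+0.46)/2 = 0.565 → q = 1.45×0.53×0.565 = 0.4342 m³/s
Q = Σ q = 1.877 m³/s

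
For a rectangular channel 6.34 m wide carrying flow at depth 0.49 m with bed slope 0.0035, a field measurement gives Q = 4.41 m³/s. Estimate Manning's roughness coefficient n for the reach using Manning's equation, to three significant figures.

A = b·y = 6.34 × 0.49 = 3.107 m²
P = b + 2y = 6.34 + 2×0.49 = 7.320 m
R = A/P = 3.107/7.320 = 0.4244 m
n = (1/Q)·A·R^(2/3)·S^(1/2) = (1/4.41) × 3.107 × 0.5647 × 0.05916 = 0.02354

0.0235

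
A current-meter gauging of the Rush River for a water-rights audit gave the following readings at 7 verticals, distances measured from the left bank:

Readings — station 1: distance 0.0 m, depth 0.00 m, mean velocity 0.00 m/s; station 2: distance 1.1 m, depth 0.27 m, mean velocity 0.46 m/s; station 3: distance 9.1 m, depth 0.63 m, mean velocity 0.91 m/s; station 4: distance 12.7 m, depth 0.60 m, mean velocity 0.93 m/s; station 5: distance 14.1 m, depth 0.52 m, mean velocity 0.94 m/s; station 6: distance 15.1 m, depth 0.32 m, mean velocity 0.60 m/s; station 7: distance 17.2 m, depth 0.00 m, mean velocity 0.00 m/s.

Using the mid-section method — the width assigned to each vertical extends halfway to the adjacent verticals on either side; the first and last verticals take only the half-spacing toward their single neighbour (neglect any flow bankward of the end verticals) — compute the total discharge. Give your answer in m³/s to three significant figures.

6.17 m³/s

w_2 = (9.1 − 0.0)/2 = 4.55 m; q_2 = 0.46 × 0.27 × 4.55 = 0.5651 m³/s
w_3 = (12.7 − 1.1)/2 = 5.8 m; q_3 = 0.91 × 0.63 × 5.8 = 3.325 m³/s
w_4 = (14.1 − 9.1)/2 = 2.5 m; q_4 = 0.93 × 0.60 × 2.5 = 1.395 m³/s
w_5 = (15.1 − 12.7)/2 = 1.2 m; q_5 = 0.94 × 0.52 × 1.2 = 0.5866 m³/s
w_6 = (17.2 − 14.1)/2 = 1.55 m; q_6 = 0.60 × 0.32 × 1.55 = 0.2976 m³/s
Stations 1, 7 contribute zero (depth or velocity is 0).
Q = Σ qᵢ = 6.169 m³/s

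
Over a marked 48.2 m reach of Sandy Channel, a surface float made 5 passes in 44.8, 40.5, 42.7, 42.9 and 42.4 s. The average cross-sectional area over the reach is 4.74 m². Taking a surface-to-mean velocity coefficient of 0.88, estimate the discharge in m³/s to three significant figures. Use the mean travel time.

t̄ = (44.8 + 40.5 + 42.7 + 42.9 + 42.4) / 5 = 42.66 s
v_surface = L / t̄ = 48.2 / 42.66 = 1.130 m/s
v_mean = 0.88 × 1.130 = 0.9943 m/s
Q = A × v_mean = 4.74 × 0.9943 = 4.713 m³/s

4.71 m³/s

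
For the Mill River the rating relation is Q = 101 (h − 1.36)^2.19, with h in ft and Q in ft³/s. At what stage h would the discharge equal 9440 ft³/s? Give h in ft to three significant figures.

h − h₀ = (Q/C)^(1/b) = (9440/101)^(1/2.19) = 7.940 ft
h = 1.36 + 7.940 = 9.300 ft

9.30 ft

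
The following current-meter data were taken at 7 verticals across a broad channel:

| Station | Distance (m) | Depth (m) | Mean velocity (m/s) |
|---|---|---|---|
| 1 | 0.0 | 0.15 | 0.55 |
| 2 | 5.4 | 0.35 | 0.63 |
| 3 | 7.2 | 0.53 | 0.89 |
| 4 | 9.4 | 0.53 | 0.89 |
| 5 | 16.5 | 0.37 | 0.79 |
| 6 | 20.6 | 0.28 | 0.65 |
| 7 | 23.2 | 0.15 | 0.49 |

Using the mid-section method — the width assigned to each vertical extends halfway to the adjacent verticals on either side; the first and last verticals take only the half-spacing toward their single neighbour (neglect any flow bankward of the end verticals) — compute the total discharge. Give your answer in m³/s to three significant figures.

6.50 m³/s

w_1 = (5.4 − 0.0)/2 = 2.7 m; q_1 = 0.55 × 0.15 × 2.7 = 0.2228 m³/s
w_2 = (7.2 − 0.0)/2 = 3.6 m; q_2 = 0.63 × 0.35 × 3.6 = 0.7938 m³/s
w_3 = (9.4 − 5.4)/2 = 2 m; q_3 = 0.89 × 0.53 × 2 = 0.9434 m³/s
w_4 = (16.5 − 7.2)/2 = 4.65 m; q_4 = 0.89 × 0.53 × 4.65 = 2.193 m³/s
w_5 = (20.6 − 9.4)/2 = 5.6 m; q_5 = 0.79 × 0.37 × 5.6 = 1.637 m³/s
w_6 = (23.2 − 16.5)/2 = 3.35 m; q_6 = 0.65 × 0.28 × 3.35 = 0.6097 m³/s
w_7 = (23.2 − 20.6)/2 = 1.3 m; q_7 = 0.49 × 0.15 × 1.3 = 0.09555 m³/s
Q = Σ qᵢ = 6.495 m³/s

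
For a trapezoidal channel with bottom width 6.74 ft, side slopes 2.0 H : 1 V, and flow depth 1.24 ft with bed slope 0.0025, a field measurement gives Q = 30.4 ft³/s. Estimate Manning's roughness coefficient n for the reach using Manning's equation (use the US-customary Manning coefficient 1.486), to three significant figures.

0.0266

A = (b + z·y)·y = (6.74 + 2.0×1.24)×1.24 = 11.43 ft²
P = b + 2y√(1+z²) = 6.74 + 2×1.24×√(1+2.0²) = 12.29 ft
R = A/P = 11.43/12.29 = 0.9306 ft
n = (1.486/Q)·A·R^(2/3)·S^(1/2) = (1.486/30.4) × 11.43 × 0.9532 × 0.05000 = 0.02663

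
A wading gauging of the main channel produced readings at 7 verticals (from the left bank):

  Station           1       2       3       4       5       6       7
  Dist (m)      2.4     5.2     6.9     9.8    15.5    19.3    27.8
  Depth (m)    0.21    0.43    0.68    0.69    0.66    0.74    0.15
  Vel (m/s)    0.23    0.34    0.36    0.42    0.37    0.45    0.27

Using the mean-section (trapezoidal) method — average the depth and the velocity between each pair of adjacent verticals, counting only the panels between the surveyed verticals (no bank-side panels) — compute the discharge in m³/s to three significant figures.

5.33 m³/s

Panel 1-2: Δb = 2.8 m, d̄ = (0.21+0.43)/2 = 0.32, v̄ = (0.23+0.34)/2 = 0.285 → q = 2.8×0.32×0.285 = 0.2554 m³/s
Panel 2-3: Δb = 1.7 m, d̄ = (0.43+0.68)/2 = 0.555, v̄ = (0.34+0.36)/2 = 0.35 → q = 1.7×0.555×0.35 = 0.3302 m³/s
Panel 3-4: Δb = 2.9 m, d̄ = (0.68+0.69)/2 = 0.685, v̄ = (0.36+0.42)/2 = 0.39 → q = 2.9×0.685×0.39 = 0.7747 m³/s
Panel 4-5: Δb = 5.7 m, d̄ = (0.69+0.66)/2 = 0.675, v̄ = (0.42+0.37)/2 = 0.395 → q = 5.7×0.675×0.395 = 1.520 m³/s
Panel 5-6: Δb = 3.8 m, d̄ = (0.66+0.74)/2 = 0.7, v̄ = (0.37+0.45)/2 = 0.41 → q = 3.8×0.7×0.41 = 1.091 m³/s
Panel 6-7: Δb = 8.5 m, d̄ = (0.74+0.15)/2 = 0.445, v̄ = (0.45+0.27)/2 = 0.36 → q = 8.5×0.445×0.36 = 1.362 m³/s
Q = Σ q = 5.332 m³/s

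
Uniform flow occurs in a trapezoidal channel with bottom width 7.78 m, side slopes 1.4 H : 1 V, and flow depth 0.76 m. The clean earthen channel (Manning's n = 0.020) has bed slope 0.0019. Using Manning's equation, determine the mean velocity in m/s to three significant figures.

A = (b + z·y)·y = (7.78 + 1.4×0.76)×0.76 = 6.721 m²
P = b + 2y√(1+z²) = 7.78 + 2×0.76×√(1+1.4²) = 10.40 m
R = A/P = 6.721/10.40 = 0.6466 m
Q = (1/n)·A·R^(2/3)·S^(1/2) = (1/0.020) × 6.721 × 0.6466^(2/3) × 0.0019^(1/2) = 10.95 m³/s
V = Q/A = 10.95/6.721 = 1.630 m/s

1.63 m/s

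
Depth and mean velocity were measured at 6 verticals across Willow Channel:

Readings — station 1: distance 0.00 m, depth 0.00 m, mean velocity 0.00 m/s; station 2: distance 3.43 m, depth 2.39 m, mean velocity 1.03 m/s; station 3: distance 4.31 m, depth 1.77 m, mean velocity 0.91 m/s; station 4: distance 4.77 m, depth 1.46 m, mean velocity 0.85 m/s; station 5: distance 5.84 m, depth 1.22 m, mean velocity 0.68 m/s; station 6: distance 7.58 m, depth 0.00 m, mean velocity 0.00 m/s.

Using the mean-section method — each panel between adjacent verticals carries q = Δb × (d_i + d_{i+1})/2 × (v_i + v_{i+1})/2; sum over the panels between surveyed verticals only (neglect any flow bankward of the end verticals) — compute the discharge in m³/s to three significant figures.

6.00 m³/s

Panel 1-2: Δb = 3.43 m, d̄ = (0.00+2.39)/2 = 1.195, v̄ = (0.00+1.03)/2 = 0.515 → q = 3.43×1.195×0.515 = 2.111 m³/s
Panel 2-3: Δb = 0.88 m, d̄ = (2.39+1.77)/2 = 2.08, v̄ = (1.03+0.91)/2 = 0.97 → q = 0.88×2.08×0.97 = 1.775 m³/s
Panel 3-4: Δb = 0.46 m, d̄ = (1.77+1.46)/2 = 1.615, v̄ = (0.91+0.85)/2 = 0.88 → q = 0.46×1.615×0.88 = 0.6538 m³/s
Panel 4-5: Δb = 1.07 m, d̄ = (1.46+1.22)/2 = 1.34, v̄ = (0.85+0.68)/2 = 0.765 → q = 1.07×1.34×0.765 = 1.097 m³/s
Panel 5-6: Δb = 1.74 m, d̄ = (1.22+0.00)/2 = 0.61, v̄ = (0.68+0.00)/2 = 0.34 → q = 1.74×0.61×0.34 = 0.3609 m³/s
Q = Σ q = 5.998 m³/s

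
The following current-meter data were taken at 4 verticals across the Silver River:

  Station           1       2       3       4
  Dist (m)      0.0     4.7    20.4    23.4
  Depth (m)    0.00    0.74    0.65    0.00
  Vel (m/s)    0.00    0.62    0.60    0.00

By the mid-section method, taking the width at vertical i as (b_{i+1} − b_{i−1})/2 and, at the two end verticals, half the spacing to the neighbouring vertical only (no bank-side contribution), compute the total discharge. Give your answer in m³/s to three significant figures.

w_2 = (20.4 − 0.0)/2 = 10.2 m; q_2 = 0.62 × 0.74 × 10.2 = 4.680 m³/s
w_3 = (23.4 − 4.7)/2 = 9.35 m; q_3 = 0.60 × 0.65 × 9.35 = 3.647 m³/s
Stations 1, 4 contribute zero (depth or velocity is 0).
Q = Σ qᵢ = 8.326 m³/s

8.33 m³/s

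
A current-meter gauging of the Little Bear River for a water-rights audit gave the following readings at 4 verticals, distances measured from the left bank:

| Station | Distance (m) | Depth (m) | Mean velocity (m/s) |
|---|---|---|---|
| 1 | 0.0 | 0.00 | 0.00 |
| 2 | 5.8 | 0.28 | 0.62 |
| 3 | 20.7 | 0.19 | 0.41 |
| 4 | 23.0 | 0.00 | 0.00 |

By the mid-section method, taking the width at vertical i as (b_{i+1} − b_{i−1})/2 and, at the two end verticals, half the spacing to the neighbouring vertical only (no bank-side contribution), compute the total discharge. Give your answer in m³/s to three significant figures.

w_2 = (20.7 − 0.0)/2 = 10.35 m; q_2 = 0.62 × 0.28 × 10.35 = 1.797 m³/s
w_3 = (23.0 − 5.8)/2 = 8.6 m; q_3 = 0.41 × 0.19 × 8.6 = 0.6699 m³/s
Stations 1, 4 contribute zero (depth or velocity is 0).
Q = Σ qᵢ = 2.467 m³/s

2.47 m³/s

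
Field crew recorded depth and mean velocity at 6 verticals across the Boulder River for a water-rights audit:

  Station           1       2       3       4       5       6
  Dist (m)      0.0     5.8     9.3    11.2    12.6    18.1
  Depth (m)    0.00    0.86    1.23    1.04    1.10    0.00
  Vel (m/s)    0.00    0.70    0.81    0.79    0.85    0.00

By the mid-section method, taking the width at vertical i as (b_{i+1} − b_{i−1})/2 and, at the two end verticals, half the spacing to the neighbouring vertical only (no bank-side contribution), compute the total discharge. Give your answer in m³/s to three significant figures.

w_2 = (9.3 − 0.0)/2 = 4.65 m; q_2 = 0.70 × 0.86 × 4.65 = 2.799 m³/s
w_3 = (11.2 − 5.8)/2 = 2.7 m; q_3 = 0.81 × 1.23 × 2.7 = 2.690 m³/s
w_4 = (12.6 − 9.3)/2 = 1.65 m; q_4 = 0.79 × 1.04 × 1.65 = 1.356 m³/s
w_5 = (18.1 − 11.2)/2 = 3.45 m; q_5 = 0.85 × 1.10 × 3.45 = 3.226 m³/s
Stations 1, 6 contribute zero (depth or velocity is 0).
Q = Σ qᵢ = 10.07 m³/s

10.1 m³/s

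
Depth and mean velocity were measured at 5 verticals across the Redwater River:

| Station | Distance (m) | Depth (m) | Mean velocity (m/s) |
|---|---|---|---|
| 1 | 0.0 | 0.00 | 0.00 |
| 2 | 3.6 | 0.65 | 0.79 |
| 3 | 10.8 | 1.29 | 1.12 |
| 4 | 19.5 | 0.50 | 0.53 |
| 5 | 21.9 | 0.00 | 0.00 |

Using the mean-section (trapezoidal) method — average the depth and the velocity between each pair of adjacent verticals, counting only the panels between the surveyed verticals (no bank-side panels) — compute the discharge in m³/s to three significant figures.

13.7 m³/s

Panel 1-2: Δb = 3.6 m, d̄ = (0.00+0.65)/2 = 0.325, v̄ = (0.00+0.79)/2 = 0.395 → q = 3.6×0.325×0.395 = 0.4622 m³/s
Panel 2-3: Δb = 7.2 m, d̄ = (0.65+1.29)/2 = 0.97, v̄ = (0.79+1.12)/2 = 0.955 → q = 7.2×0.97×0.955 = 6.670 m³/s
Panel 3-4: Δb = 8.7 m, d̄ = (1.29+0.50)/2 = 0.895, v̄ = (1.12+0.53)/2 = 0.825 → q = 8.7×0.895×0.825 = 6.424 m³/s
Panel 4-5: Δb = 2.4 m, d̄ = (0.50+0.00)/2 = 0.25, v̄ = (0.53+0.00)/2 = 0.265 → q = 2.4×0.25×0.265 = 0.1590 m³/s
Q = Σ q = 13.71 m³/s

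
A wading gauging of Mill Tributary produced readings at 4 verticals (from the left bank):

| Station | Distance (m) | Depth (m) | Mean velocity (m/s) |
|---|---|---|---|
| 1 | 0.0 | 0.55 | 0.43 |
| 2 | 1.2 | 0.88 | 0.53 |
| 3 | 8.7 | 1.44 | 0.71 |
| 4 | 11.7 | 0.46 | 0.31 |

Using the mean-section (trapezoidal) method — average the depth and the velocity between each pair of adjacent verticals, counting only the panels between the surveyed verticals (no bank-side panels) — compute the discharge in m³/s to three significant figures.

7.26 m³/s

Panel 1-2: Δb = 1.2 m, d̄ = (0.55+0.88)/2 = 0.715, v̄ = (0.43+0.53)/2 = 0.48 → q = 1.2×0.715×0.48 = 0.4118 m³/s
Panel 2-3: Δb = 7.5 m, d̄ = (0.88+1.44)/2 = 1.16, v̄ = (0.53+0.71)/2 = 0.62 → q = 7.5×1.16×0.62 = 5.394 m³/s
Panel 3-4: Δb = 3 m, d̄ = (1.44+0.46)/2 = 0.95, v̄ = (0.71+0.31)/2 = 0.51 → q = 3×0.95×0.51 = 1.454 m³/s
Q = Σ q = 7.259 m³/s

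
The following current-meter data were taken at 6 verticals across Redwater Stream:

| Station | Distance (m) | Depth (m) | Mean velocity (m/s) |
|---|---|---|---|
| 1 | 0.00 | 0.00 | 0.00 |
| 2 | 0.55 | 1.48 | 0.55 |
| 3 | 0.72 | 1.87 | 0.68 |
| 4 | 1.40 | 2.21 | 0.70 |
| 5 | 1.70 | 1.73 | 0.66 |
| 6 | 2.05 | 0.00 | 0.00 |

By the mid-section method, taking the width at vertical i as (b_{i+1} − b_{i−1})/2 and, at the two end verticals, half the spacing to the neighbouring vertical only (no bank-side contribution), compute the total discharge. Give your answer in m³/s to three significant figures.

w_2 = (0.72 − 0.00)/2 = 0.36 m; q_2 = 0.55 × 1.48 × 0.36 = 0.2930 m³/s
w_3 = (1.40 − 0.55)/2 = 0.425 m; q_3 = 0.68 × 1.87 × 0.425 = 0.5404 m³/s
w_4 = (1.70 − 0.72)/2 = 0.49 m; q_4 = 0.70 × 2.21 × 0.49 = 0.7580 m³/s
w_5 = (2.05 − 1.40)/2 = 0.325 m; q_5 = 0.66 × 1.73 × 0.325 = 0.3711 m³/s
Stations 1, 6 contribute zero (depth or velocity is 0).
Q = Σ qᵢ = 1.963 m³/s

1.96 m³/s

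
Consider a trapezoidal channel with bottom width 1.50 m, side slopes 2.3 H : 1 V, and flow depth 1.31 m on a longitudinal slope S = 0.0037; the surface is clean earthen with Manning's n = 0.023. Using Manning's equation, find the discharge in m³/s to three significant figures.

12.7 m³/s

A = (b + z·y)·y = (1.50 + 2.3×1.31)×1.31 = 5.912 m²
P = b + 2y√(1+z²) = 1.50 + 2×1.31×√(1+2.3²) = 8.071 m
R = A/P = 5.912/8.071 = 0.7325 m
Q = (1/n)·A·R^(2/3)·S^(1/2) = (1/0.023) × 5.912 × 0.7325^(2/3) × 0.0037^(1/2) = 12.71 m³/s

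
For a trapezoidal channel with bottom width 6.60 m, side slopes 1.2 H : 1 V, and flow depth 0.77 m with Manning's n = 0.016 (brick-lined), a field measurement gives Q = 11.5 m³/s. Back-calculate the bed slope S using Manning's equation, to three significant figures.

A = (b + z·y)·y = (6.60 + 1.2×0.77)×0.77 = 5.793 m²
P = b + 2y√(1+z²) = 6.60 + 2×0.77×√(1+1.2²) = 9.006 m
R = A/P = 5.793/9.006 = 0.6433 m
S = (Q·n / (1·A·R^(2/3)))² = (11.5×0.016 / (1×5.793×0.7452))² = 0.001816

0.00182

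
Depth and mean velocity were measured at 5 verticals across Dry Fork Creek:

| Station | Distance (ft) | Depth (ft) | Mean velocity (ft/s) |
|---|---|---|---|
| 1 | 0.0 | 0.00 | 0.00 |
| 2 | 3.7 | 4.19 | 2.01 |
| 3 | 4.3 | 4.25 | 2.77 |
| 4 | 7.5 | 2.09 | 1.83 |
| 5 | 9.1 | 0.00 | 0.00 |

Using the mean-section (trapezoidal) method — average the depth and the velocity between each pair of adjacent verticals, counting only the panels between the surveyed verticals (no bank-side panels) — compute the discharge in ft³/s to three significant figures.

Panel 1-2: Δb = 3.7 ft, d̄ = (0.00+4.19)/2 = 2.095, v̄ = (0.00+2.01)/2 = 1.005 → q = 3.7×2.095×1.005 = 7.790 ft³/s
Panel 2-3: Δb = 0.6 ft, d̄ = (4.19+4.25)/2 = 4.22, v̄ = (2.01+2.77)/2 = 2.39 → q = 0.6×4.22×2.39 = 6.051 ft³/s
Panel 3-4: Δb = 3.2 ft, d̄ = (4.25+2.09)/2 = 3.17, v̄ = (2.77+1.83)/2 = 2.3 → q = 3.2×3.17×2.3 = 23.33 ft³/s
Panel 4-5: Δb = 1.6 ft, d̄ = (2.09+0.00)/2 = 1.045, v̄ = (1.83+0.00)/2 = 0.915 → q = 1.6×1.045×0.915 = 1.530 ft³/s
Q = Σ q = 38.70 ft³/s

38.7 ft³/s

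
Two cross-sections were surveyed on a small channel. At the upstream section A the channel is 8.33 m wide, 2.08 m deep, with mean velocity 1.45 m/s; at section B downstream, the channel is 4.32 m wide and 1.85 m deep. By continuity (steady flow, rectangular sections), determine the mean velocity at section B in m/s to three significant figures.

Q = A₁V₁ = (8.33×2.08) × 1.45 = 25.12 m³/s
A₂ = 4.32 × 1.85 = 7.992 m²
V₂ = Q/A₂ = 25.12/7.992 = 3.144 m/s

3.14 m/s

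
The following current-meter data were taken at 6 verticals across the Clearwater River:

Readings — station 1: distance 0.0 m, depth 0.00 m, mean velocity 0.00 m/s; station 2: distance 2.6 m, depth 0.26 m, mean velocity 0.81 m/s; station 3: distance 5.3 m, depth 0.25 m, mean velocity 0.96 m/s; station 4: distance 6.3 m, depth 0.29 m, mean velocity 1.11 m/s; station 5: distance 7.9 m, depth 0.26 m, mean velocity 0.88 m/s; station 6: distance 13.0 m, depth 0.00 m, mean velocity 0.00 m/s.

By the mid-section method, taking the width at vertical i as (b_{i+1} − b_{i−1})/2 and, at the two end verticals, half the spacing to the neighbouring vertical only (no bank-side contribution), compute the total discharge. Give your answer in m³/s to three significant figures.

w_2 = (5.3 − 0.0)/2 = 2.65 m; q_2 = 0.81 × 0.26 × 2.65 = 0.5581 m³/s
w_3 = (6.3 − 2.6)/2 = 1.85 m; q_3 = 0.96 × 0.25 × 1.85 = 0.4440 m³/s
w_4 = (7.9 − 5.3)/2 = 1.3 m; q_4 = 1.11 × 0.29 × 1.3 = 0.4185 m³/s
w_5 = (13.0 − 6.3)/2 = 3.35 m; q_5 = 0.88 × 0.26 × 3.35 = 0.7665 m³/s
Stations 1, 6 contribute zero (depth or velocity is 0).
Q = Σ qᵢ = 2.187 m³/s

2.19 m³/s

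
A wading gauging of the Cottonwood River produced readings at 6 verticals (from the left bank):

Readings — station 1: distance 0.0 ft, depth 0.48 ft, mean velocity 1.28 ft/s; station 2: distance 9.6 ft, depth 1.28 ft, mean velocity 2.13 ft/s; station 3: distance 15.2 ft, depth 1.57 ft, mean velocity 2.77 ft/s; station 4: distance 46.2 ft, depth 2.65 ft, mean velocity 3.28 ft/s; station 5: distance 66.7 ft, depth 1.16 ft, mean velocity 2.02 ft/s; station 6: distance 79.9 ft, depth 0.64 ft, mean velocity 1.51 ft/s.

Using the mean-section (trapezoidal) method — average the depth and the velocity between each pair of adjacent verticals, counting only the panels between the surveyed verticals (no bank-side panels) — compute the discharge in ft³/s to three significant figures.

Panel 1-2: Δb = 9.6 ft, d̄ = (0.48+1.28)/2 = 0.88, v̄ = (1.28+2.13)/2 = 1.705 → q = 9.6×0.88×1.705 = 14.40 ft³/s
Panel 2-3: Δb = 5.6 ft, d̄ = (1.28+1.57)/2 = 1.425, v̄ = (2.13+2.77)/2 = 2.45 → q = 5.6×1.425×2.45 = 19.55 ft³/s
Panel 3-4: Δb = 31 ft, d̄ = (1.57+2.65)/2 = 2.11, v̄ = (2.77+3.28)/2 = 3.025 → q = 31×2.11×3.025 = 197.9 ft³/s
Panel 4-5: Δb = 20.5 ft, d̄ = (2.65+1.16)/2 = 1.905, v̄ = (3.28+2.02)/2 = 2.65 → q = 20.5×1.905×2.65 = 103.5 ft³/s
Panel 5-6: Δb = 13.2 ft, d̄ = (1.16+0.64)/2 = 0.9, v̄ = (2.02+1.51)/2 = 1.765 → q = 13.2×0.9×1.765 = 20.97 ft³/s
Q = Σ q = 356.3 ft³/s

356 ft³/s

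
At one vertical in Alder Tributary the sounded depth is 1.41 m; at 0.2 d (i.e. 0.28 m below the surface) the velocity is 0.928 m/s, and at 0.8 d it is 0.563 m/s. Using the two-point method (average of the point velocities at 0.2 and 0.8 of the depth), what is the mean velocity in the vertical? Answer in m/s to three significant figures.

v̄ = (0.928 + 0.563) / 2 = 0.7455 m/s

0.746 m/s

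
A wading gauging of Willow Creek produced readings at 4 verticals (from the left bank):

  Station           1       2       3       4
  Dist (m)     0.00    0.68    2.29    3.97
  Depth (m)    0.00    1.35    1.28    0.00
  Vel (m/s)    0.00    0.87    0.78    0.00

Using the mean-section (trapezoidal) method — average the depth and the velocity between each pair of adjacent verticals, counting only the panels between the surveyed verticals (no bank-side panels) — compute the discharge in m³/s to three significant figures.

2.37 m³/s

Panel 1-2: Δb = 0.68 m, d̄ = (0.00+1.35)/2 = 0.675, v̄ = (0.00+0.87)/2 = 0.435 → q = 0.68×0.675×0.435 = 0.1997 m³/s
Panel 2-3: Δb = 1.61 m, d̄ = (1.35+1.28)/2 = 1.315, v̄ = (0.87+0.78)/2 = 0.825 → q = 1.61×1.315×0.825 = 1.747 m³/s
Panel 3-4: Δb = 1.68 m, d̄ = (1.28+0.00)/2 = 0.64, v̄ = (0.78+0.00)/2 = 0.39 → q = 1.68×0.64×0.39 = 0.4193 m³/s
Q = Σ q = 2.366 m³/s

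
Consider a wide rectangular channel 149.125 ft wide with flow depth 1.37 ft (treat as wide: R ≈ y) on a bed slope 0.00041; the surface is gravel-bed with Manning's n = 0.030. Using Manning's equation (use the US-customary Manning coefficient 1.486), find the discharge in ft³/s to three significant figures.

A = b·y = 149.125 × 1.37 = 204.3 ft²
Wide channel: R ≈ y = 1.37 ft
Q = (1.486/n)·A·R^(2/3)·S^(1/2) = (1.486/0.030) × 204.3 × 1.370^(2/3) × 0.00041^(1/2) = 252.8 ft³/s

253 ft³/s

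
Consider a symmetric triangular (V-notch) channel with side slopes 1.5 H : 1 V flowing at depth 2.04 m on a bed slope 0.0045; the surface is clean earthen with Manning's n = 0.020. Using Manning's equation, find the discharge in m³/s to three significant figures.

A = z·y² = 1.5×2.04² = 6.242 m²
P = 2y√(1+z²) = 2×2.04×√(1+1.5²) = 7.355 m
R = A/P = 6.242/7.355 = 0.8487 m
Q = (1/n)·A·R^(2/3)·S^(1/2) = (1/0.020) × 6.242 × 0.8487^(2/3) × 0.0045^(1/2) = 18.77 m³/s

18.8 m³/s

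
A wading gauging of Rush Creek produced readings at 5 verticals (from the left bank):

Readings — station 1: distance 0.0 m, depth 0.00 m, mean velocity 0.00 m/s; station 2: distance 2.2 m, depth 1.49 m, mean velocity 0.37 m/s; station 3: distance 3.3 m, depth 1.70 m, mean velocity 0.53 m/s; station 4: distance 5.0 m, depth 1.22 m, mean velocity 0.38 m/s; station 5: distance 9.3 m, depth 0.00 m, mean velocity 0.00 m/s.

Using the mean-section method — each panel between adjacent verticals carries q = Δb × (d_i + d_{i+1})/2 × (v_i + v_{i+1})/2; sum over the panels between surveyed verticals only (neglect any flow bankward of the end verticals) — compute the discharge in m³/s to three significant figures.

Panel 1-2: Δb = 2.2 m, d̄ = (0.00+1.49)/2 = 0.745, v̄ = (0.00+0.37)/2 = 0.185 → q = 2.2×0.745×0.185 = 0.3032 m³/s
Panel 2-3: Δb = 1.1 m, d̄ = (1.49+1.70)/2 = 1.595, v̄ = (0.37+0.53)/2 = 0.45 → q = 1.1×1.595×0.45 = 0.7895 m³/s
Panel 3-4: Δb = 1.7 m, d̄ = (1.70+1.22)/2 = 1.46, v̄ = (0.53+0.38)/2 = 0.455 → q = 1.7×1.46×0.455 = 1.129 m³/s
Panel 4-5: Δb = 4.3 m, d̄ = (1.22+0.00)/2 = 0.61, v̄ = (0.38+0.00)/2 = 0.19 → q = 4.3×0.61×0.19 = 0.4984 m³/s
Q = Σ q = 2.720 m³/s

2.72 m³/s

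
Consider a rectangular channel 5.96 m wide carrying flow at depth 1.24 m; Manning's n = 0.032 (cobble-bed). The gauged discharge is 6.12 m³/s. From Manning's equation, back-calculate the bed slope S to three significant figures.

0.000838

A = b·y = 5.96 × 1.24 = 7.390 m²
P = b + 2y = 5.96 + 2×1.24 = 8.440 m
R = A/P = 7.390/8.440 = 0.8756 m
S = (Q·n / (1·A·R^(2/3)))² = (6.12×0.032 / (1×7.390×0.9153))² = 0.0008382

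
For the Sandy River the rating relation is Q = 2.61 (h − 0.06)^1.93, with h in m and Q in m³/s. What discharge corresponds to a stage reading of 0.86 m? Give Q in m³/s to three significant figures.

1.70 m³/s

Q = 2.61 × (0.86 − 0.06)^1.93 = 2.61 × 0.8^1.93 = 1.697 m³/s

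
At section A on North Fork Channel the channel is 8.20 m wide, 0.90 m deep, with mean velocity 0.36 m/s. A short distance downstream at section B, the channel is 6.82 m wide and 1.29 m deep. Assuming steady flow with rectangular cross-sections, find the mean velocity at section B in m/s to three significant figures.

0.302 m/s

Q = A₁V₁ = (8.20×0.90) × 0.36 = 2.657 m³/s
A₂ = 6.82 × 1.29 = 8.798 m²
V₂ = Q/A₂ = 2.657/8.798 = 0.3020 m/s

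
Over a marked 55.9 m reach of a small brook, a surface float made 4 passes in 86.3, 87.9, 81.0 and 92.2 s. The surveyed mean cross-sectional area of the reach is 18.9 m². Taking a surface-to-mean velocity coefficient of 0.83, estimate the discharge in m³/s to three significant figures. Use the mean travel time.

t̄ = (86.3 + 87.9 + 81.0 + 92.2) / 4 = 86.85 s
v_surface = L / t̄ = 55.9 / 86.85 = 0.6436 m/s
v_mean = 0.83 × 0.6436 = 0.5342 m/s
Q = A × v_mean = 18.9 × 0.5342 = 10.10 m³/s

10.1 m³/s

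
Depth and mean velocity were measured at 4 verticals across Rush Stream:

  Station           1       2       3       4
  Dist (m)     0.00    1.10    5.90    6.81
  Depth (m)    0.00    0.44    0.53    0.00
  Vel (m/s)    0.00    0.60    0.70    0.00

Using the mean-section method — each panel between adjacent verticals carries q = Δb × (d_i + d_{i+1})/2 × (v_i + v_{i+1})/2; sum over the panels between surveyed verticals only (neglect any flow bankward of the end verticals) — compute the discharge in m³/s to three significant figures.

Panel 1-2: Δb = 1.1 m, d̄ = (0.00+0.44)/2 = 0.22, v̄ = (0.00+0.60)/2 = 0.3 → q = 1.1×0.22×0.3 = 0.07260 m³/s
Panel 2-3: Δb = 4.8 m, d̄ = (0.44+0.53)/2 = 0.485, v̄ = (0.60+0.70)/2 = 0.65 → q = 4.8×0.485×0.65 = 1.513 m³/s
Panel 3-4: Δb = 0.91 m, d̄ = (0.53+0.00)/2 = 0.265, v̄ = (0.70+0.00)/2 = 0.35 → q = 0.91×0.265×0.35 = 0.08440 m³/s
Q = Σ q = 1.670 m³/s

1.67 m³/s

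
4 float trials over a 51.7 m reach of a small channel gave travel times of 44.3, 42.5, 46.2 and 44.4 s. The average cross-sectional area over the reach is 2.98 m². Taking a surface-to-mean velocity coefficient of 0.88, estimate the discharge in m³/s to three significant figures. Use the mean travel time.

t̄ = (44.3 + 42.5 + 46.2 + 44.4) / 4 = 44.35 s
v_surface = L / t̄ = 51.7 / 44.35 = 1.166 m/s
v_mean = 0.88 × 1.166 = 1.026 m/s
Q = A × v_mean = 2.98 × 1.026 = 3.057 m³/s

3.06 m³/s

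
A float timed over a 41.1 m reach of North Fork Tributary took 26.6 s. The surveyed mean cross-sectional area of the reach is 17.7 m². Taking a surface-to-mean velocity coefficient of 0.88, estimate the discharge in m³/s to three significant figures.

v_surface = L / t̄ = 41.1 / 26.6 = 1.545 m/s
v_mean = 0.88 × 1.545 = 1.360 m/s
Q = A × v_mean = 17.7 × 1.360 = 24.07 m³/s

24.1 m³/s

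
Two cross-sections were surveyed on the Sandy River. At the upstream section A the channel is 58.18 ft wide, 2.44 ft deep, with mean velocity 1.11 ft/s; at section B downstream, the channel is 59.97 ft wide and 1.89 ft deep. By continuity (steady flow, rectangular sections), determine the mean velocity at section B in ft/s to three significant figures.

1.39 ft/s

Q = A₁V₁ = (58.18×2.44) × 1.11 = 157.6 ft³/s
A₂ = 59.97 × 1.89 = 113.3 ft²
V₂ = Q/A₂ = 157.6/113.3 = 1.390 ft/s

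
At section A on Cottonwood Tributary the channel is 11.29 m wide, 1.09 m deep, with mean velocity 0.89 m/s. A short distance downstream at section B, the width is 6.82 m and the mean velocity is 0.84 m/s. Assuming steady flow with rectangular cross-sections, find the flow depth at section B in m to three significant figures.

1.91 m

Q = A₁V₁ = (11.29×1.09) × 0.89 = 10.95 m³/s
d₂ = Q/(b₂ V₂) = 10.95/(6.82×0.84) = 1.912 m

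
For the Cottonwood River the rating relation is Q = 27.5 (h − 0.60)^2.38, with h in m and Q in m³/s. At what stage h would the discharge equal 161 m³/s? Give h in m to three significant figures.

2.70 m

h − h₀ = (Q/C)^(1/b) = (161/27.5)^(1/2.38) = 2.101 m
h = 0.60 + 2.101 = 2.701 m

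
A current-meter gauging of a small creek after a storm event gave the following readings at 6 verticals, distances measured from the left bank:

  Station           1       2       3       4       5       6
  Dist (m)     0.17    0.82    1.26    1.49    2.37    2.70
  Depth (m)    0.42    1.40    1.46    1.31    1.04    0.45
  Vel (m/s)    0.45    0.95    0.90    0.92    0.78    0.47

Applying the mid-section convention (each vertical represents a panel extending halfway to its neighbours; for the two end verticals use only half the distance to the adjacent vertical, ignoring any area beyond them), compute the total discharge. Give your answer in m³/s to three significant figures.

w_1 = (0.82 − 0.17)/2 = 0.325 m; q_1 = 0.45 × 0.42 × 0.325 = 0.06143 m³/s
w_2 = (1.26 − 0.17)/2 = 0.545 m; q_2 = 0.95 × 1.40 × 0.545 = 0.7249 m³/s
w_3 = (1.49 − 0.82)/2 = 0.335 m; q_3 = 0.90 × 1.46 × 0.335 = 0.4402 m³/s
w_4 = (2.37 − 1.26)/2 = 0.555 m; q_4 = 0.92 × 1.31 × 0.555 = 0.6689 m³/s
w_5 = (2.70 − 1.49)/2 = 0.605 m; q_5 = 0.78 × 1.04 × 0.605 = 0.4908 m³/s
w_6 = (2.70 − 2.37)/2 = 0.165 m; q_6 = 0.47 × 0.45 × 0.165 = 0.03490 m³/s
Q = Σ qᵢ = 2.421 m³/s

2.42 m³/s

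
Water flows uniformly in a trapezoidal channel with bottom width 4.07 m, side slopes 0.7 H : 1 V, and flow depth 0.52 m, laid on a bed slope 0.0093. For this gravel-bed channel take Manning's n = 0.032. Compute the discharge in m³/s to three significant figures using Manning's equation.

A = (b + z·y)·y = (4.07 + 0.7×0.52)×0.52 = 2.306 m²
P = b + 2y√(1+z²) = 4.07 + 2×0.52×√(1+0.7²) = 5.339 m
R = A/P = 2.306/5.339 = 0.4318 m
Q = (1/n)·A·R^(2/3)·S^(1/2) = (1/0.032) × 2.306 × 0.4318^(2/3) × 0.0093^(1/2) = 3.970 m³/s

3.97 m³/s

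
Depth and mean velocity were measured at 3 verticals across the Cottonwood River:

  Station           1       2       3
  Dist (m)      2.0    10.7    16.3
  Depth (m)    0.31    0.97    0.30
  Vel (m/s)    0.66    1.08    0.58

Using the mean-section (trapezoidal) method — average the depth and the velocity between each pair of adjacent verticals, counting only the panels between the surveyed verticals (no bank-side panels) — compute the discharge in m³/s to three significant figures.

7.80 m³/s

Panel 1-2: Δb = 8.7 m, d̄ = (0.31+0.97)/2 = 0.64, v̄ = (0.66+1.08)/2 = 0.87 → q = 8.7×0.64×0.87 = 4.844 m³/s
Panel 2-3: Δb = 5.6 m, d̄ = (0.97+0.30)/2 = 0.635, v̄ = (1.08+0.58)/2 = 0.83 → q = 5.6×0.635×0.83 = 2.951 m³/s
Q = Σ q = 7.796 m³/s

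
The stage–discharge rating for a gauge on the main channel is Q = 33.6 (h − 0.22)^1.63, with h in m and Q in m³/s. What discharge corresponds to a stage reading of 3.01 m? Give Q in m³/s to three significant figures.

179 m³/s

Q = 33.6 × (3.01 − 0.22)^1.63 = 33.6 × 2.79^1.63 = 178.9 m³/s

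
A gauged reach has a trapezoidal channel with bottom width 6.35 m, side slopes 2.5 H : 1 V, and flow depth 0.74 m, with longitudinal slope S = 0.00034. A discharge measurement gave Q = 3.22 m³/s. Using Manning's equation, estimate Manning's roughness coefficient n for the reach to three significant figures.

0.0244

A = (b + z·y)·y = (6.35 + 2.5×0.74)×0.74 = 6.068 m²
P = b + 2y√(1+z²) = 6.35 + 2×0.74×√(1+2.5²) = 10.34 m
R = A/P = 6.068/10.34 = 0.5871 m
n = (1/Q)·A·R^(2/3)·S^(1/2) = (1/3.22) × 6.068 × 0.7012 × 0.01844 = 0.02436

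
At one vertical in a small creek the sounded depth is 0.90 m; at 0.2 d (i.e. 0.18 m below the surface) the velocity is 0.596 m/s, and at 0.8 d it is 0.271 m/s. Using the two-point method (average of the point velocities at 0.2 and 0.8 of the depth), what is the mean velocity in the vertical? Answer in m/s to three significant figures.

v̄ = (0.596 + 0.271) / 2 = 0.4335 m/s

0.434 m/s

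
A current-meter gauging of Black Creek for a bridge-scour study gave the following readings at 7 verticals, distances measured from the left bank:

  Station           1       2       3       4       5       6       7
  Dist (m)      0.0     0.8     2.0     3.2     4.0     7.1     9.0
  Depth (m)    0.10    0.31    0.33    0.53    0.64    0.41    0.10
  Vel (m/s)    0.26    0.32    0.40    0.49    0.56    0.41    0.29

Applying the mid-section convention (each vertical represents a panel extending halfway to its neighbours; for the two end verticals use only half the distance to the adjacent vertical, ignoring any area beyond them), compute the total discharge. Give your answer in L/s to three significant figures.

1670 L/s

w_1 = (0.8 − 0.0)/2 = 0.4 m; q_1 = 0.26 × 0.10 × 0.4 = 0.01040 m³/s
w_2 = (2.0 − 0.0)/2 = 1 m; q_2 = 0.32 × 0.31 × 1 = 0.09920 m³/s
w_3 = (3.2 − 0.8)/2 = 1.2 m; q_3 = 0.40 × 0.33 × 1.2 = 0.1584 m³/s
w_4 = (4.0 − 2.0)/2 = 1 m; q_4 = 0.49 × 0.53 × 1 = 0.2597 m³/s
w_5 = (7.1 − 3.2)/2 = 1.95 m; q_5 = 0.56 × 0.64 × 1.95 = 0.6989 m³/s
w_6 = (9.0 − 4.0)/2 = 2.5 m; q_6 = 0.41 × 0.41 × 2.5 = 0.4203 m³/s
w_7 = (9.0 − 7.1)/2 = 0.95 m; q_7 = 0.29 × 0.10 × 0.95 = 0.02755 m³/s
Q = Σ qᵢ = 1.674 m³/s
= 1.674 × 1000 = 1674 L/s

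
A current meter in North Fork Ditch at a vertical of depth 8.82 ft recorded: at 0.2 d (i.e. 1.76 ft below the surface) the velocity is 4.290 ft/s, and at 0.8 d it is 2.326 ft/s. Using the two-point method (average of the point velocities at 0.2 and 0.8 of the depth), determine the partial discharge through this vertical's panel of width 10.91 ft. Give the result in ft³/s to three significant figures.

v̄ = (4.290 + 2.326) / 2 = 3.308 ft/s
q = v̄ × d × w = 3.308 × 8.82 × 10.91 = 318.3 ft³/s

318 ft³/s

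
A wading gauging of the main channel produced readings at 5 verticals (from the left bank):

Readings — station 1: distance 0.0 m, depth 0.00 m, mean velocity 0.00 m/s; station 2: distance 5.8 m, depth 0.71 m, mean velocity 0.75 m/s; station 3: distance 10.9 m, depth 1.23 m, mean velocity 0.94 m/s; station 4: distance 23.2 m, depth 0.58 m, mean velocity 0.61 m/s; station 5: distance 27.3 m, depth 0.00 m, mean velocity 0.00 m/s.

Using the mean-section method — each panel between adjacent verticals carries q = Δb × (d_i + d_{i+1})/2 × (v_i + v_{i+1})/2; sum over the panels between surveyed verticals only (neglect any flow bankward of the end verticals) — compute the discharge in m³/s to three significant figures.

Panel 1-2: Δb = 5.8 m, d̄ = (0.00+0.71)/2 = 0.355, v̄ = (0.00+0.75)/2 = 0.375 → q = 5.8×0.355×0.375 = 0.7721 m³/s
Panel 2-3: Δb = 5.1 m, d̄ = (0.71+1.23)/2 = 0.97, v̄ = (0.75+0.94)/2 = 0.845 → q = 5.1×0.97×0.845 = 4.180 m³/s
Panel 3-4: Δb = 12.3 m, d̄ = (1.23+0.58)/2 = 0.905, v̄ = (0.94+0.61)/2 = 0.775 → q = 12.3×0.905×0.775 = 8.627 m³/s
Panel 4-5: Δb = 4.1 m, d̄ = (0.58+0.00)/2 = 0.29, v̄ = (0.61+0.00)/2 = 0.305 → q = 4.1×0.29×0.305 = 0.3626 m³/s
Q = Σ q = 13.94 m³/s

13.9 m³/s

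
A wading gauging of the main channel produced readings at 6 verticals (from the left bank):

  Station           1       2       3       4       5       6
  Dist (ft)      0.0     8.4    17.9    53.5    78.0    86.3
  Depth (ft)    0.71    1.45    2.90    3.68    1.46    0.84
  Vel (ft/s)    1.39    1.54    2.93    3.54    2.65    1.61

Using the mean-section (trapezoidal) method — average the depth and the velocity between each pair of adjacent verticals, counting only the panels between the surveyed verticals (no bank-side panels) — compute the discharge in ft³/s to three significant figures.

654 ft³/s

Panel 1-2: Δb = 8.4 ft, d̄ = (0.71+1.45)/2 = 1.08, v̄ = (1.39+1.54)/2 = 1.465 → q = 8.4×1.08×1.465 = 13.29 ft³/s
Panel 2-3: Δb = 9.5 ft, d̄ = (1.45+2.90)/2 = 2.175, v̄ = (1.54+2.93)/2 = 2.235 → q = 9.5×2.175×2.235 = 46.18 ft³/s
Panel 3-4: Δb = 35.6 ft, d̄ = (2.90+3.68)/2 = 3.29, v̄ = (2.93+3.54)/2 = 3.235 → q = 35.6×3.29×3.235 = 378.9 ft³/s
Panel 4-5: Δb = 24.5 ft, d̄ = (3.68+1.46)/2 = 2.57, v̄ = (3.54+2.65)/2 = 3.095 → q = 24.5×2.57×3.095 = 194.9 ft³/s
Panel 5-6: Δb = 8.3 ft, d̄ = (1.46+0.84)/2 = 1.15, v̄ = (2.65+1.61)/2 = 2.13 → q = 8.3×1.15×2.13 = 20.33 ft³/s
Q = Σ q = 653.6 ft³/s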